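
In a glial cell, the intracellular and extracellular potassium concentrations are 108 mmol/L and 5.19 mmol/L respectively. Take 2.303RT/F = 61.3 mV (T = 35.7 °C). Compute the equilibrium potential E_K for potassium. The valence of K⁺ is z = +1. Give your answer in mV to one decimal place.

-80.8 mV

E = (61.3/z) · log₁₀([K⁺]_out/[K⁺]_in) with z = +1.
= (61.3/1) · log₁₀(5.19/108) = 61.30 · log₁₀(0.04806)
= 61.30 · (-1.3183) = -80.81 mV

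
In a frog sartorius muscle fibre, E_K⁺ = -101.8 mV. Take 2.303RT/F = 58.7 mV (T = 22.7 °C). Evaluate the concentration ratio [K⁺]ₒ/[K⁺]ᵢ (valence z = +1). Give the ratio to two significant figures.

log₁₀([out]/[in]) = E·z/(58.7) = -101.8 × 1 / 58.7 = -1.7342
[out]/[in] = 10^(-1.7342) = 0.01844

0.018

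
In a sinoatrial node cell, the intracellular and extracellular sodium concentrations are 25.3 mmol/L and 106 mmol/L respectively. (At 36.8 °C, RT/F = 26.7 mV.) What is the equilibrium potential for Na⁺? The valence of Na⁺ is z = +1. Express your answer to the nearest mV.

38 mV

E = (26.7/z) · ln([Na⁺]_out/[Na⁺]_in) with z = +1.
= (26.7/1) · ln(106/25.3) = 26.70 · ln(4.19)
= 26.70 · (1.4326) = 38.25 mV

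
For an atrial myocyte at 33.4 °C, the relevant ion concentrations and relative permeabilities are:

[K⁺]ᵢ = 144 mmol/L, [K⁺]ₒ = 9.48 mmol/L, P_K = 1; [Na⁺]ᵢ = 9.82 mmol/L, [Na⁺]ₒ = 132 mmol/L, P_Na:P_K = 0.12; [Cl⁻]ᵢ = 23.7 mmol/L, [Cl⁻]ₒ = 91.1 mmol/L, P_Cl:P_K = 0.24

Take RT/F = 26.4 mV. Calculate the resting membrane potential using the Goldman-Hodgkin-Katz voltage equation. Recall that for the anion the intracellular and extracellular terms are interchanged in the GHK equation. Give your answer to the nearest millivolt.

Vm = 26.4 · ln[(Σ P·[cation]ₒ + Σ P·[anion]ᵢ) / (Σ P·[cation]ᵢ + Σ P·[anion]ₒ)]
Numerator = 1×9.48 + 0.12×132 + 0.24×23.7 = 31.01
Denominator = 1×144 + 0.12×9.82 + 0.24×91.1 = 167
Vm = 26.4 · ln(0.18563) = 26.4 × (-1.6840) = -44.46 mV

-44 mV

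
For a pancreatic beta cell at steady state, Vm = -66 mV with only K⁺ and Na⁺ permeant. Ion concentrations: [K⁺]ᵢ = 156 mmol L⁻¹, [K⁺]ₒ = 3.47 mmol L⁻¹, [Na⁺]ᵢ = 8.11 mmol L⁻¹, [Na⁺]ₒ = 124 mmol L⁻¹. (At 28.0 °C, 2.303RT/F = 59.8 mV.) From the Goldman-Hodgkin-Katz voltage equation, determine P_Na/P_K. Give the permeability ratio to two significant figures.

Let α = P_Na/P_K. GHK: Vm = 59.8·log₁₀[(Kₒ + α·Naₒ)/(Kᵢ + α·Naᵢ)].
10^(Vm/59.8) = 10^(-66.0/59.8) = 0.078763
So 0.078763·(Kᵢ + α·Naᵢ) = Kₒ + α·Naₒ → α = (0.078763·156.0 − 3.47) / (124.0 − 0.078763·8.11)
α = (12.29 − 3.47) / (124.0 − 0.6388) = 8.817/123.4 = 0.07147

0.071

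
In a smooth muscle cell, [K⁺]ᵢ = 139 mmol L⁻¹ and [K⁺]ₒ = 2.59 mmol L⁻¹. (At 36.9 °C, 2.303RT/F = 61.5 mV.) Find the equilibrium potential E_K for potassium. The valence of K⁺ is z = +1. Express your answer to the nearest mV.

E = (61.5/z) · log₁₀([K⁺]_out/[K⁺]_in) with z = +1.
= (61.5/1) · log₁₀(2.59/139) = 61.50 · log₁₀(0.01863)
= 61.50 · (-1.7297) = -106.38 mV

-106 mV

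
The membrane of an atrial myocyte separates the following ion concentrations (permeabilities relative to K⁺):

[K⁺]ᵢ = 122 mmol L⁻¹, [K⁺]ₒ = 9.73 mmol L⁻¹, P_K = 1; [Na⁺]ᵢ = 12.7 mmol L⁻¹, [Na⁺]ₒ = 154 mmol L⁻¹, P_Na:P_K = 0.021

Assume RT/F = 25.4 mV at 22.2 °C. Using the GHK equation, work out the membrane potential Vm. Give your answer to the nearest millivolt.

-57 mV

Vm = 25.4 · ln[(Σ P·[cation]ₒ + Σ P·[anion]ᵢ) / (Σ P·[cation]ᵢ + Σ P·[anion]ₒ)]
Numerator = 1×9.73 + 0.021×154 = 12.96
Denominator = 1×122 + 0.021×12.7 = 122.3
Vm = 25.4 · ln(0.10603) = 25.4 × (-2.2440) = -57.00 mV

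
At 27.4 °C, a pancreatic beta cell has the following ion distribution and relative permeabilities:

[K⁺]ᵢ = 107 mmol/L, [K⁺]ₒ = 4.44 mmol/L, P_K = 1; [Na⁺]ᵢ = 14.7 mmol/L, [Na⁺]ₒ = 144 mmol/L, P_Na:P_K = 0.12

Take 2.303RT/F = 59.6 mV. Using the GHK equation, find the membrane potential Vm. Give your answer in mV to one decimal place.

-41.7 mV

Vm = 59.6 · log₁₀[(Σ P·[cation]ₒ + Σ P·[anion]ᵢ) / (Σ P·[cation]ᵢ + Σ P·[anion]ₒ)]
Numerator = 1×4.44 + 0.12×144 = 21.72
Denominator = 1×107 + 0.12×14.7 = 108.8
Vm = 59.6 · log₁₀(0.1997) = 59.6 × (-0.6996) = -41.70 mV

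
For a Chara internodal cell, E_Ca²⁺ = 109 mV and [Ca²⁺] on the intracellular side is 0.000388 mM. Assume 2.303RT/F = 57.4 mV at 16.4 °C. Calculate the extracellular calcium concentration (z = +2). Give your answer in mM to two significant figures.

2.4 mM

Nernst: E = (57.4/2) · log₁₀([out]/[in]), so log₁₀([out]/[in]) = 109.0 × 2 / 57.4 = 3.7979.
[out]/[in] = 10^(3.7979) = 6279.
[out] = 6279 × 0.000388 = 2.436 mM.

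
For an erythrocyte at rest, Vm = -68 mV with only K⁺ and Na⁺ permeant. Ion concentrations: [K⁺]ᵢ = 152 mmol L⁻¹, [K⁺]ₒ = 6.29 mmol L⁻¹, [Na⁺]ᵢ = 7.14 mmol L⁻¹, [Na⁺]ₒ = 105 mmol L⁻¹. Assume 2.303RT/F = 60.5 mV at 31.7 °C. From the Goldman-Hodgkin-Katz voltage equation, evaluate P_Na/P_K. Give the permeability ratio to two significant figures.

0.049

Let α = P_Na/P_K. GHK: Vm = 60.5·log₁₀[(Kₒ + α·Naₒ)/(Kᵢ + α·Naᵢ)].
10^(Vm/60.5) = 10^(-68.0/60.5) = 0.075168
So 0.075168·(Kᵢ + α·Naᵢ) = Kₒ + α·Naₒ → α = (0.075168·152.0 − 6.29) / (105.0 − 0.075168·7.14)
α = (11.43 − 6.29) / (105.0 − 0.5367) = 5.136/104.5 = 0.04916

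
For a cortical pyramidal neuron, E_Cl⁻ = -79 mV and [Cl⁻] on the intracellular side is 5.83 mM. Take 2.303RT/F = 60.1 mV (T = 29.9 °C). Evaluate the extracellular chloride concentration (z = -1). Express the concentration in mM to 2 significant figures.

120 mM

Nernst: E = (60.1/-1) · log₁₀([out]/[in]), so log₁₀([out]/[in]) = -79.0 × -1 / 60.1 = 1.3145.
[out]/[in] = 10^(1.3145) = 20.63.
[out] = 20.63 × 5.83 = 120.3 mM.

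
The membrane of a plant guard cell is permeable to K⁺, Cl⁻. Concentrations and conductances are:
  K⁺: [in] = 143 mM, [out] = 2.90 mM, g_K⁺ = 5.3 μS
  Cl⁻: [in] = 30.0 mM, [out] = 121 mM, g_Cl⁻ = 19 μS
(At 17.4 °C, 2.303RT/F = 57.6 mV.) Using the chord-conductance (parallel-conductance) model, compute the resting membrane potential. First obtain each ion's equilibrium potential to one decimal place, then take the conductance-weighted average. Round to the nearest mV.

E_K⁺ = (57.6/1)·log₁₀(2.90/143) = -97.5 mV
E_Cl⁻ = (57.6/-1)·log₁₀(121/30.0) = -34.9 mV
Vm = (Σ gᵢEᵢ)/(Σ gᵢ) = (5.3·-97.5 + 19·-34.9) / (5.3 + 19)
= -1179.85 / 24.3 = -48.55 mV

-49 mV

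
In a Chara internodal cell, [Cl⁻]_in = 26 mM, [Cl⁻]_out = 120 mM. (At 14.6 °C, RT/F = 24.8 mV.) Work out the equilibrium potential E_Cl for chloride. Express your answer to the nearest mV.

-38 mV

E = (24.8/z) · ln([Cl⁻]_out/[Cl⁻]_in) with z = -1.
For an anion, dividing by z = -1 reverses the sign.
= (24.8/-1) · ln(120/26) = -24.80 · ln(4.615)
= -24.80 · (1.5294) = -37.93 mV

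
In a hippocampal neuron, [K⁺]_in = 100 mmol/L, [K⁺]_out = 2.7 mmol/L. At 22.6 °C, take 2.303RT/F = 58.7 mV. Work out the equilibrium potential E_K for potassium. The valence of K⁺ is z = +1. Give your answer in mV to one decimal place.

-92.1 mV

E = (58.7/z) · log₁₀([K⁺]_out/[K⁺]_in) with z = +1.
= (58.7/1) · log₁₀(2.7/100) = 58.70 · log₁₀(0.027)
= 58.70 · (-1.5686) = -92.08 mV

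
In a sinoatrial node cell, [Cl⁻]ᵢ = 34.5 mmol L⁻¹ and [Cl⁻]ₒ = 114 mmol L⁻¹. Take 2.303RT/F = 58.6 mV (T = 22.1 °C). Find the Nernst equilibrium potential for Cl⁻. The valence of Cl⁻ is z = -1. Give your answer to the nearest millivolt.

E = (58.6/z) · log₁₀([Cl⁻]_out/[Cl⁻]_in) with z = -1.
For an anion, dividing by z = -1 reverses the sign.
= (58.6/-1) · log₁₀(114/34.5) = -58.60 · log₁₀(3.304)
= -58.60 · (0.5191) = -30.42 mV

-30 mV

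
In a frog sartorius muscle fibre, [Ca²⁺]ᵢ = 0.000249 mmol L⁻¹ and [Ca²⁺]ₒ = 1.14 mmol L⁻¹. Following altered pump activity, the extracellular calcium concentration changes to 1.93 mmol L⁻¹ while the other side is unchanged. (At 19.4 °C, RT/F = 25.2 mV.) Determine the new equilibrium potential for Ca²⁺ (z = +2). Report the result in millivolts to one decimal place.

112.8 mV

After the shift: [Ca²⁺]_out = 1.93, [Ca²⁺]_in = 0.000249 mmol L⁻¹.
E_new = (25.2/2)·ln(1.93/0.000249) = 12.60 · (8.9556) = 112.84 mV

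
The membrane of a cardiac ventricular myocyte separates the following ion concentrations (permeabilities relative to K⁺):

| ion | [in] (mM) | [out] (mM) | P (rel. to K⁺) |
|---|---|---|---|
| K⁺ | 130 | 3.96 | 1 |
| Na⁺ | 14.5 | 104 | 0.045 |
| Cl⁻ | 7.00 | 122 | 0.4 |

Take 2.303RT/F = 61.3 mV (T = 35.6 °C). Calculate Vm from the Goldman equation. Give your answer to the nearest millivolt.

Vm = 61.3 · log₁₀[(Σ P·[cation]ₒ + Σ P·[anion]ᵢ) / (Σ P·[cation]ᵢ + Σ P·[anion]ₒ)]
Numerator = 1×3.96 + 0.045×104 + 0.4×7.00 = 11.44
Denominator = 1×130 + 0.045×14.5 + 0.4×122 = 179.5
Vm = 61.3 · log₁₀(0.063749) = 61.3 × (-1.1955) = -73.29 mV

-73 mV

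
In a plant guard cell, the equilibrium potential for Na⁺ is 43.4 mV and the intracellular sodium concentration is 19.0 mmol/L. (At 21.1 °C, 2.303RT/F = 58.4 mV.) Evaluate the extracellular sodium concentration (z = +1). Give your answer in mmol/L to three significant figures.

105 mmol/L

Nernst: E = (58.4/1) · log₁₀([out]/[in]), so log₁₀([out]/[in]) = 43.4 × 1 / 58.4 = 0.7432.
[out]/[in] = 10^(0.7432) = 5.535.
[out] = 5.535 × 19.0 = 105.2 mmol/L.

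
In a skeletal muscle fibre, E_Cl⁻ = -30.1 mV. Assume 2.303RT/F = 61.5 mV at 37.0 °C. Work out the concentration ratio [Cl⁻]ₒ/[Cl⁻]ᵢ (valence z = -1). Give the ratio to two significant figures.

3.1

log₁₀([out]/[in]) = E·z/(61.5) = -30.1 × -1 / 61.5 = 0.4894
[out]/[in] = 10^(0.4894) = 3.086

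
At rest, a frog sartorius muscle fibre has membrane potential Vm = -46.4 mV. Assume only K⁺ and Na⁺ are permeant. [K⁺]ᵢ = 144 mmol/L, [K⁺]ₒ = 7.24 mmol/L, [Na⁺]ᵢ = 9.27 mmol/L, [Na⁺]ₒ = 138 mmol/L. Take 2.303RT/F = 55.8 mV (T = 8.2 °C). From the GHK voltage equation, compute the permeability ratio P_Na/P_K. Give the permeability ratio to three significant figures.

Let α = P_Na/P_K. GHK: Vm = 55.8·log₁₀[(Kₒ + α·Naₒ)/(Kᵢ + α·Naᵢ)].
10^(Vm/55.8) = 10^(-46.4/55.8) = 0.14739
So 0.14739·(Kᵢ + α·Naᵢ) = Kₒ + α·Naₒ → α = (0.14739·144.0 − 7.24) / (138.0 − 0.14739·9.27)
α = (21.22 − 7.24) / (138.0 − 1.366) = 13.98/136.6 = 0.1023

0.102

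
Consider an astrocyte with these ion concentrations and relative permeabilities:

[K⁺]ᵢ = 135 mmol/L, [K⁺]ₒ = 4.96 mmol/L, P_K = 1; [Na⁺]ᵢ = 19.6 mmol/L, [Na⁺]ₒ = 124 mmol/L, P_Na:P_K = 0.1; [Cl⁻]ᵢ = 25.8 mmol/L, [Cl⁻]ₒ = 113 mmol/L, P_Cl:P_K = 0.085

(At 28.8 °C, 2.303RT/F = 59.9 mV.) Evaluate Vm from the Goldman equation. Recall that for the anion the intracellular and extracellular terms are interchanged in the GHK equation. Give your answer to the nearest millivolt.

-52 mV

Vm = 59.9 · log₁₀[(Σ P·[cation]ₒ + Σ P·[anion]ᵢ) / (Σ P·[cation]ᵢ + Σ P·[anion]ₒ)]
Numerator = 1×4.96 + 0.1×124 + 0.085×25.8 = 19.55
Denominator = 1×135 + 0.1×19.6 + 0.085×113 = 146.6
Vm = 59.9 · log₁₀(0.13341) = 59.9 × (-0.8748) = -52.40 mV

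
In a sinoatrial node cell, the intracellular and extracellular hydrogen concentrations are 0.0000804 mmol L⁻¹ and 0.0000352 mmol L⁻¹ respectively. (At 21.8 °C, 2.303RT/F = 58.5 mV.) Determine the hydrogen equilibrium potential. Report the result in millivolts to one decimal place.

E = (58.5/z) · log₁₀([H⁺]_out/[H⁺]_in) with z = +1.
= (58.5/1) · log₁₀(0.0000352/0.0000804) = 58.50 · log₁₀(0.4378)
= 58.50 · (-0.3587) = -20.98 mV

-21.0 mV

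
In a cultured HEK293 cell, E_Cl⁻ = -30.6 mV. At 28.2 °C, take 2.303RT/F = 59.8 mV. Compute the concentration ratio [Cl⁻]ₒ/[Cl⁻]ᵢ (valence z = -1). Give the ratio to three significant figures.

3.25

log₁₀([out]/[in]) = E·z/(59.8) = -30.6 × -1 / 59.8 = 0.5117
[out]/[in] = 10^(0.5117) = 3.249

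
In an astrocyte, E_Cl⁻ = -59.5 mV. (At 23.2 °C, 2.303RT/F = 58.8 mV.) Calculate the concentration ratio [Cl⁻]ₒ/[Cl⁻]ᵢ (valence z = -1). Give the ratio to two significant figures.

log₁₀([out]/[in]) = E·z/(58.8) = -59.5 × -1 / 58.8 = 1.0119
[out]/[in] = 10^(1.0119) = 10.28

10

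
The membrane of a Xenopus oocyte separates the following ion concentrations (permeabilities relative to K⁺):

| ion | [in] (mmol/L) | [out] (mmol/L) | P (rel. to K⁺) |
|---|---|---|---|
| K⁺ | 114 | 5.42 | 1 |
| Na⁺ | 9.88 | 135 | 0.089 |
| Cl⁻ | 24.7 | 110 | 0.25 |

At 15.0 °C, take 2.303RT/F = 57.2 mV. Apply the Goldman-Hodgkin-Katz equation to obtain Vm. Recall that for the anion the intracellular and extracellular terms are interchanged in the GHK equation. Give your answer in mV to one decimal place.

Vm = 57.2 · log₁₀[(Σ P·[cation]ₒ + Σ P·[anion]ᵢ) / (Σ P·[cation]ᵢ + Σ P·[anion]ₒ)]
Numerator = 1×5.42 + 0.089×135 + 0.25×24.7 = 23.61
Denominator = 1×114 + 0.089×9.88 + 0.25×110 = 142.4
Vm = 57.2 · log₁₀(0.16582) = 57.2 × (-0.7804) = -44.64 mV

-44.6 mV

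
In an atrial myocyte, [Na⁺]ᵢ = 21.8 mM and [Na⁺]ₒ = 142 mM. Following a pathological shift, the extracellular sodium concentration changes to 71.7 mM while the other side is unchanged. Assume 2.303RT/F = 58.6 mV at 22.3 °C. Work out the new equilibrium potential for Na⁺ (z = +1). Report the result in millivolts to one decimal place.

30.3 mV

After the shift: [Na⁺]_out = 71.7, [Na⁺]_in = 21.8 mM.
E_new = (58.6/1)·log₁₀(71.7/21.8) = 58.60 · (0.5171) = 30.30 mV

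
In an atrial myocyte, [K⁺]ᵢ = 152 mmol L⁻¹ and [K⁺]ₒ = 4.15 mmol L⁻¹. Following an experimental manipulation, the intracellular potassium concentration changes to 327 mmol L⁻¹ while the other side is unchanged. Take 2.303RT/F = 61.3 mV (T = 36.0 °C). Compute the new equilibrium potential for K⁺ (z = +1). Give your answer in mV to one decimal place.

After the shift: [K⁺]_out = 4.15, [K⁺]_in = 327 mmol L⁻¹.
E_new = (61.3/1)·log₁₀(4.15/327) = 61.30 · (-1.8965) = -116.26 mV

-116.3 mV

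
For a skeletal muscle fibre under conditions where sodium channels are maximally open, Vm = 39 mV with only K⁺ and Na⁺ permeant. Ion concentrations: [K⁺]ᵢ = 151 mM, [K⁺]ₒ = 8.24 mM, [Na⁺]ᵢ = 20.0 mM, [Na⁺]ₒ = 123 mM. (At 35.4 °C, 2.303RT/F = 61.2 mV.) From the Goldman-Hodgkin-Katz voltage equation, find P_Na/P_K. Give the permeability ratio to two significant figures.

Let α = P_Na/P_K. GHK: Vm = 61.2·log₁₀[(Kₒ + α·Naₒ)/(Kᵢ + α·Naᵢ)].
10^(Vm/61.2) = 10^(39.0/61.2) = 4.3377
So 4.3377·(Kᵢ + α·Naᵢ) = Kₒ + α·Naₒ → α = (4.3377·151.0 − 8.24) / (123.0 − 4.3377·20.0)
α = (655 − 8.24) / (123.0 − 86.75) = 646.7/36.25 = 17.84

18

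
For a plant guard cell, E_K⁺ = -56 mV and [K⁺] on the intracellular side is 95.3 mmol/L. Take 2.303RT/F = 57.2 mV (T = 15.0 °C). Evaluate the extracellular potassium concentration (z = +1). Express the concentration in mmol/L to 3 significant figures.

10.0 mmol/L

Nernst: E = (57.2/1) · log₁₀([out]/[in]), so log₁₀([out]/[in]) = -56.0 × 1 / 57.2 = -0.9790.
[out]/[in] = 10^(-0.9790) = 0.1049.
[out] = 0.1049 × 95.3 = 10 mmol/L.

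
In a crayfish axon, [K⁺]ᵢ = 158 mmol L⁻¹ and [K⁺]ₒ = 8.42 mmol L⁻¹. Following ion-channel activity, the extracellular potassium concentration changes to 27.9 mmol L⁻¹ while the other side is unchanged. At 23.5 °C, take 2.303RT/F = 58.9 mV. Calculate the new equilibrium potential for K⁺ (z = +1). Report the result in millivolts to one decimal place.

-44.4 mV

After the shift: [K⁺]_out = 27.9, [K⁺]_in = 158 mmol L⁻¹.
E_new = (58.9/1)·log₁₀(27.9/158) = 58.90 · (-0.7531) = -44.35 mV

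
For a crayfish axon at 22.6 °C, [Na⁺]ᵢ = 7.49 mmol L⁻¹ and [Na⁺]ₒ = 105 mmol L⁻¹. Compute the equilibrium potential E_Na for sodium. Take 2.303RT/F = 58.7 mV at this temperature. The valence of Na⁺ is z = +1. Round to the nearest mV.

67 mV

E = (58.7/z) · log₁₀([Na⁺]_out/[Na⁺]_in) with z = +1.
= (58.7/1) · log₁₀(105/7.49) = 58.70 · log₁₀(14.02)
= 58.70 · (1.1467) = 67.31 mV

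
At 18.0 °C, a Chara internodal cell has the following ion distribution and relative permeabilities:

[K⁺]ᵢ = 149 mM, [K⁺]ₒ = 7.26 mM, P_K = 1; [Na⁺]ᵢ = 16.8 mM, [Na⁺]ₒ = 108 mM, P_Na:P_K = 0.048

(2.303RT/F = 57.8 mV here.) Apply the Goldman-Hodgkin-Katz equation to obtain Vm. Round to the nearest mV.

-62 mV

Vm = 57.8 · log₁₀[(Σ P·[cation]ₒ + Σ P·[anion]ᵢ) / (Σ P·[cation]ᵢ + Σ P·[anion]ₒ)]
Numerator = 1×7.26 + 0.048×108 = 12.44
Denominator = 1×149 + 0.048×16.8 = 149.8
Vm = 57.8 · log₁₀(0.083067) = 57.8 × (-1.0806) = -62.46 mV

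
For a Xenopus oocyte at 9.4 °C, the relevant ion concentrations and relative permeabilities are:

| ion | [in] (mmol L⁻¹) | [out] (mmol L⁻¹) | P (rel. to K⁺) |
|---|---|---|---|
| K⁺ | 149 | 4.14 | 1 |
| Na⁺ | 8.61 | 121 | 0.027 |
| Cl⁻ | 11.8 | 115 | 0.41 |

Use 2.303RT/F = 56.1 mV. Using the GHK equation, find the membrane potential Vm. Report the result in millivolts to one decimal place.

Vm = 56.1 · log₁₀[(Σ P·[cation]ₒ + Σ P·[anion]ᵢ) / (Σ P·[cation]ᵢ + Σ P·[anion]ₒ)]
Numerator = 1×4.14 + 0.027×121 + 0.41×11.8 = 12.25
Denominator = 1×149 + 0.027×8.61 + 0.41×115 = 196.4
Vm = 56.1 · log₁₀(0.062353) = 56.1 × (-1.2051) = -67.61 mV

-67.6 mV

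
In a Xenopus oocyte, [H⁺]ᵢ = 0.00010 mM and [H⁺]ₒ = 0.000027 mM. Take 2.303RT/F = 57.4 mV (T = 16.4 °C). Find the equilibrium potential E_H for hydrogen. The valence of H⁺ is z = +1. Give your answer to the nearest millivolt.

E = (57.4/z) · log₁₀([H⁺]_out/[H⁺]_in) with z = +1.
= (57.4/1) · log₁₀(0.000027/0.00010) = 57.40 · log₁₀(0.27)
= 57.40 · (-0.5686) = -32.64 mV

-33 mV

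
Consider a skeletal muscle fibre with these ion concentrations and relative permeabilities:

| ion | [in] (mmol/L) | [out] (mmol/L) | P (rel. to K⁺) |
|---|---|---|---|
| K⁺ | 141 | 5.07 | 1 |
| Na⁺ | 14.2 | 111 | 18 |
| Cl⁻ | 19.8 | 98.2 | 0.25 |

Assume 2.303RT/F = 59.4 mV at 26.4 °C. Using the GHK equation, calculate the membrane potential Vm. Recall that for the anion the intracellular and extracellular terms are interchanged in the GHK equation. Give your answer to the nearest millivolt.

Vm = 59.4 · log₁₀[(Σ P·[cation]ₒ + Σ P·[anion]ᵢ) / (Σ P·[cation]ᵢ + Σ P·[anion]ₒ)]
Numerator = 1×5.07 + 18×111 + 0.25×19.8 = 2008
Denominator = 1×141 + 18×14.2 + 0.25×98.2 = 421.2
Vm = 59.4 · log₁₀(4.7679) = 59.4 × (0.6783) = 40.29 mV

40 mV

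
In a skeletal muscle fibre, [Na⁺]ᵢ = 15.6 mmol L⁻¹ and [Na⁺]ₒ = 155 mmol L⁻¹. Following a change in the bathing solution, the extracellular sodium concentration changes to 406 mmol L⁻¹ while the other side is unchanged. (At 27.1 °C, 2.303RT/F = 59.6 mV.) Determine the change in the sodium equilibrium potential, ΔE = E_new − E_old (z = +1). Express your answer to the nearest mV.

25 mV

E_old = (59.6/1)·log₁₀(155/15.6) = 59.43 mV
E_new = (59.6/1)·log₁₀(406/15.6) = 84.36 mV
ΔE = 84.36 − (59.43) = 24.92 mV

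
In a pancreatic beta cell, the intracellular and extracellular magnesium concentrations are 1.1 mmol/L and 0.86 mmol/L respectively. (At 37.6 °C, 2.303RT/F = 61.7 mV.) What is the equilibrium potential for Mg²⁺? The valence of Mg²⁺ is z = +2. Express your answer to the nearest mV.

E = (61.7/z) · log₁₀([Mg²⁺]_out/[Mg²⁺]_in) with z = +2.
= (61.7/2) · log₁₀(0.86/1.1) = 30.85 · log₁₀(0.7818)
= 30.85 · (-0.1069) = -3.30 mV

-3 mV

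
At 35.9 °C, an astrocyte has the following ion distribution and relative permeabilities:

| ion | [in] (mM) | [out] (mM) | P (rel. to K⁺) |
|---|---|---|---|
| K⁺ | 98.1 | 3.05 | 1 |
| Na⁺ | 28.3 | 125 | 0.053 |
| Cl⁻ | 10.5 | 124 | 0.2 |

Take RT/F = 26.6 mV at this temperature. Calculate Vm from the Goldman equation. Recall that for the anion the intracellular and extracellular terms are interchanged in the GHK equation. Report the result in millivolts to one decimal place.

Vm = 26.6 · ln[(Σ P·[cation]ₒ + Σ P·[anion]ᵢ) / (Σ P·[cation]ᵢ + Σ P·[anion]ₒ)]
Numerator = 1×3.05 + 0.053×125 + 0.2×10.5 = 11.78
Denominator = 1×98.1 + 0.053×28.3 + 0.2×124 = 124.4
Vm = 26.6 · ln(0.094654) = 26.6 × (-2.3575) = -62.71 mV

-62.7 mV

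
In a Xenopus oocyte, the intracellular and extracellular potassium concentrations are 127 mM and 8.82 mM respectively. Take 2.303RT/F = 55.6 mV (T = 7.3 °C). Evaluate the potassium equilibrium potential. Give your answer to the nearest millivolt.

E = (55.6/z) · log₁₀([K⁺]_out/[K⁺]_in) with z = +1.
= (55.6/1) · log₁₀(8.82/127) = 55.60 · log₁₀(0.06945)
= 55.60 · (-1.1583) = -64.40 mV

-64 mV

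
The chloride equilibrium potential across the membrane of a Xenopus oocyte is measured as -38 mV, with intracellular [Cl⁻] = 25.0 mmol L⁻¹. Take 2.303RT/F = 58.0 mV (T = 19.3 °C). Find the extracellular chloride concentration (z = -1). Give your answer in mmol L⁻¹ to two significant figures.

Nernst: E = (58.0/-1) · log₁₀([out]/[in]), so log₁₀([out]/[in]) = -38.0 × -1 / 58.0 = 0.6552.
[out]/[in] = 10^(0.6552) = 4.52.
[out] = 4.52 × 25.0 = 113 mmol L⁻¹.

110 mmol L⁻¹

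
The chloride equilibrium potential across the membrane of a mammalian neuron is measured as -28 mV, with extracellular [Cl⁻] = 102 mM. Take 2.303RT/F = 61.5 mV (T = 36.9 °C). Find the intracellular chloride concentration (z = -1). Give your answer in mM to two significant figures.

Nernst: E = (61.5/-1) · log₁₀([out]/[in]), so log₁₀([out]/[in]) = -28.0 × -1 / 61.5 = 0.4553.
[out]/[in] = 10^(0.4553) = 2.853.
[in] = 102 / 2.853 = 35.75 mM.

36 mM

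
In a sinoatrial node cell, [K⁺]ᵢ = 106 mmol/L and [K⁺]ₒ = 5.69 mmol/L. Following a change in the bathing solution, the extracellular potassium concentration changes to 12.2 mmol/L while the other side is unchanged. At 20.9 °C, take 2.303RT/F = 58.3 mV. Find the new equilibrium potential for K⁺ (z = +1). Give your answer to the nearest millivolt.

After the shift: [K⁺]_out = 12.2, [K⁺]_in = 106 mmol/L.
E_new = (58.3/1)·log₁₀(12.2/106) = 58.30 · (-0.9389) = -54.74 mV

-55 mV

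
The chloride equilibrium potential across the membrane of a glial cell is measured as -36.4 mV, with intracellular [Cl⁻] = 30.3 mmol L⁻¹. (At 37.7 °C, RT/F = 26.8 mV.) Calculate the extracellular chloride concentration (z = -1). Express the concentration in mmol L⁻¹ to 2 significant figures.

Nernst: E = (26.8/-1) · ln([out]/[in]), so ln([out]/[in]) = -36.4 × -1 / 26.8 = 1.3582.
[out]/[in] = e^(1.3582) = 3.889.
[out] = 3.889 × 30.3 = 117.8 mmol L⁻¹.

120 mmol L⁻¹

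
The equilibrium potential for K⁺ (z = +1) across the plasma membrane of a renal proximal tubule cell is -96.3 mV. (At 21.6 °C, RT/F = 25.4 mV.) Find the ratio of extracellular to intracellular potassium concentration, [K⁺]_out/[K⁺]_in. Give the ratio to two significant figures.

ln([out]/[in]) = E·z/(25.4) = -96.3 × 1 / 25.4 = -3.7913
[out]/[in] = e^(-3.7913) = 0.02257

0.023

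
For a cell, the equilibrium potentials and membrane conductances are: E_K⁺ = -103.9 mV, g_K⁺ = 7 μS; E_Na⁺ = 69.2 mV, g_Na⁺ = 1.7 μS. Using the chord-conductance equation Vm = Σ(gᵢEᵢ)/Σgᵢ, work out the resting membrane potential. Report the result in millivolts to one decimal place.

-70.1 mV

Σ gᵢEᵢ = 7·(-103.9) + 1.7·(69.2) = -609.66
Σ gᵢ = 7 + 1.7 = 8.7
Vm = -609.66 / 8.7 = -70.08 mV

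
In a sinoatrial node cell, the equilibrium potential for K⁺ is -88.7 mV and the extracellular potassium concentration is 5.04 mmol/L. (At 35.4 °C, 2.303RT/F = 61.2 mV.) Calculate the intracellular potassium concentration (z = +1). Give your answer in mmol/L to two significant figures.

Nernst: E = (61.2/1) · log₁₀([out]/[in]), so log₁₀([out]/[in]) = -88.7 × 1 / 61.2 = -1.4493.
[out]/[in] = 10^(-1.4493) = 0.03553.
[in] = 5.04 / 0.03553 = 141.8 mmol/L.

140 mmol/L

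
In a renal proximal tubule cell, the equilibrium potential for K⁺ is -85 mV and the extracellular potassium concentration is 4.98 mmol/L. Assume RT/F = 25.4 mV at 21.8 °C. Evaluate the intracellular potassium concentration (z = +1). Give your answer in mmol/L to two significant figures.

Nernst: E = (25.4/1) · ln([out]/[in]), so ln([out]/[in]) = -85.0 × 1 / 25.4 = -3.3465.
[out]/[in] = e^(-3.3465) = 0.03521.
[in] = 4.98 / 0.03521 = 141.4 mmol/L.

140 mmol/L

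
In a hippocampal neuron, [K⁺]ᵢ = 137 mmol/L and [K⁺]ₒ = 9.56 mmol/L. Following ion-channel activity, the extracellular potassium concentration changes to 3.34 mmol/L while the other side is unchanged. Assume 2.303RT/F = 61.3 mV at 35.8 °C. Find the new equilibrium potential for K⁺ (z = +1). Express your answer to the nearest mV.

-99 mV

After the shift: [K⁺]_out = 3.34, [K⁺]_in = 137 mmol/L.
E_new = (61.3/1)·log₁₀(3.34/137) = 61.30 · (-1.6130) = -98.88 mV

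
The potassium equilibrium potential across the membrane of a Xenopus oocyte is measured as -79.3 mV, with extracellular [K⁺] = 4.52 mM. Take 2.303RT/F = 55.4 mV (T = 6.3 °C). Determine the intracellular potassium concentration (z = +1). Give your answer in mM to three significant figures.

122 mM

Nernst: E = (55.4/1) · log₁₀([out]/[in]), so log₁₀([out]/[in]) = -79.3 × 1 / 55.4 = -1.4314.
[out]/[in] = 10^(-1.4314) = 0.03703.
[in] = 4.52 / 0.03703 = 122.1 mM.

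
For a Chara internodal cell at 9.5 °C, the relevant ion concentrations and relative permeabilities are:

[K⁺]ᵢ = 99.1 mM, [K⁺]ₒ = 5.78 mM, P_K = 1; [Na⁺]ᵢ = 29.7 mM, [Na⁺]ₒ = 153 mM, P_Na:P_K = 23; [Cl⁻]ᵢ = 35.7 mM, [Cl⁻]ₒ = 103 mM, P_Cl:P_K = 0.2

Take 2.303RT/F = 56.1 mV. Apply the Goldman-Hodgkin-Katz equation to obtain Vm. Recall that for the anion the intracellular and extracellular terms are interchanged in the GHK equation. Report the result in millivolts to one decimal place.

Vm = 56.1 · log₁₀[(Σ P·[cation]ₒ + Σ P·[anion]ᵢ) / (Σ P·[cation]ᵢ + Σ P·[anion]ₒ)]
Numerator = 1×5.78 + 23×153 + 0.2×35.7 = 3532
Denominator = 1×99.1 + 23×29.7 + 0.2×103 = 802.8
Vm = 56.1 · log₁₀(4.3995) = 56.1 × (0.6434) = 36.09 mV

36.1 mV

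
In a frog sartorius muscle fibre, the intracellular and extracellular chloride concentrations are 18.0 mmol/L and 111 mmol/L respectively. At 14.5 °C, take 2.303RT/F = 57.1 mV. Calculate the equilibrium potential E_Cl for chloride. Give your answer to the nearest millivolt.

-45 mV

E = (57.1/z) · log₁₀([Cl⁻]_out/[Cl⁻]_in) with z = -1.
For an anion, dividing by z = -1 reverses the sign.
= (57.1/-1) · log₁₀(111/18.0) = -57.10 · log₁₀(6.167)
= -57.10 · (0.7901) = -45.11 mV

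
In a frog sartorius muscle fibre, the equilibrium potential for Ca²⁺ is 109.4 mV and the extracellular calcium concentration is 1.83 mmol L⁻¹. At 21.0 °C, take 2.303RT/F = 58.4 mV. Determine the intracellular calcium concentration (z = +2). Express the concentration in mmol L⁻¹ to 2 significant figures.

0.00033 mmol L⁻¹

Nernst: E = (58.4/2) · log₁₀([out]/[in]), so log₁₀([out]/[in]) = 109.4 × 2 / 58.4 = 3.7466.
[out]/[in] = 10^(3.7466) = 5579.
[in] = 1.83 / 5579 = 0.000328 mmol L⁻¹.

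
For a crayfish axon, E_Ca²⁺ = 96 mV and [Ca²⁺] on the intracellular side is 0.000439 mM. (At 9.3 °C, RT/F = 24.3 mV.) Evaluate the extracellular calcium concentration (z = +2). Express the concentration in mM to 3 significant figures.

Nernst: E = (24.3/2) · ln([out]/[in]), so ln([out]/[in]) = 96.0 × 2 / 24.3 = 7.9012.
[out]/[in] = e^(7.9012) = 2701.
[out] = 2701 × 0.000439 = 1.186 mM.

1.19 mM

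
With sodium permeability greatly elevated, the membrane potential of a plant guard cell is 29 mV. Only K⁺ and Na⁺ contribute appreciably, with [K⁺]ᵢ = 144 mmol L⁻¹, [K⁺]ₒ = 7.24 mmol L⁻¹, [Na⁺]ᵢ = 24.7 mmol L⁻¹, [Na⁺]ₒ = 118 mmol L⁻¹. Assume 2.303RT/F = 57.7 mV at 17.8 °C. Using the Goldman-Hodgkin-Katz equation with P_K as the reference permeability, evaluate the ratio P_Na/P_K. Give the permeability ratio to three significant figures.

11.4

Let α = P_Na/P_K. GHK: Vm = 57.7·log₁₀[(Kₒ + α·Naₒ)/(Kᵢ + α·Naᵢ)].
10^(Vm/57.7) = 10^(29.0/57.7) = 3.1813
So 3.1813·(Kᵢ + α·Naᵢ) = Kₒ + α·Naₒ → α = (3.1813·144.0 − 7.24) / (118.0 − 3.1813·24.7)
α = (458.1 − 7.24) / (118.0 − 78.58) = 450.9/39.42 = 11.44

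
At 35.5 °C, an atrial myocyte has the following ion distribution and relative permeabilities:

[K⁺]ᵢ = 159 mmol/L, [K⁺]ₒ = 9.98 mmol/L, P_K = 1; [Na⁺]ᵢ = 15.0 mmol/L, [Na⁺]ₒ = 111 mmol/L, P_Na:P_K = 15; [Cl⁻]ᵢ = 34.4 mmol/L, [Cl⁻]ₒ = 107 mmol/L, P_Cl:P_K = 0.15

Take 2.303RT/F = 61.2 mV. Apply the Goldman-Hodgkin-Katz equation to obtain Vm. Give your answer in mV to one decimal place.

38.1 mV

Vm = 61.2 · log₁₀[(Σ P·[cation]ₒ + Σ P·[anion]ᵢ) / (Σ P·[cation]ᵢ + Σ P·[anion]ₒ)]
Numerator = 1×9.98 + 15×111 + 0.15×34.4 = 1680
Denominator = 1×159 + 15×15.0 + 0.15×107 = 400.1
Vm = 61.2 · log₁₀(4.1998) = 61.2 × (0.6232) = 38.14 mV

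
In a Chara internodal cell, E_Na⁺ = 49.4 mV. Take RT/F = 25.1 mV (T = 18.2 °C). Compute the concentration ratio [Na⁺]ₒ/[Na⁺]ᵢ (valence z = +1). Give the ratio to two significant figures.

ln([out]/[in]) = E·z/(25.1) = 49.4 × 1 / 25.1 = 1.9681
[out]/[in] = e^(1.9681) = 7.157

7.2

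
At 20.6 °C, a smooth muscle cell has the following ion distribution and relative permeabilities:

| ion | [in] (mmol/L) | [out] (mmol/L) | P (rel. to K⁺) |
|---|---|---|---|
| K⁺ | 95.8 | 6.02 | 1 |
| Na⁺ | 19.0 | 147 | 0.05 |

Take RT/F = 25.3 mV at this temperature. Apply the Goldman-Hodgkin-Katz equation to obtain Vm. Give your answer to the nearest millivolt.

Vm = 25.3 · ln[(Σ P·[cation]ₒ + Σ P·[anion]ᵢ) / (Σ P·[cation]ᵢ + Σ P·[anion]ₒ)]
Numerator = 1×6.02 + 0.05×147 = 13.37
Denominator = 1×95.8 + 0.05×19.0 = 96.75
Vm = 25.3 · ln(0.13819) = 25.3 × (-1.9791) = -50.07 mV

-50 mV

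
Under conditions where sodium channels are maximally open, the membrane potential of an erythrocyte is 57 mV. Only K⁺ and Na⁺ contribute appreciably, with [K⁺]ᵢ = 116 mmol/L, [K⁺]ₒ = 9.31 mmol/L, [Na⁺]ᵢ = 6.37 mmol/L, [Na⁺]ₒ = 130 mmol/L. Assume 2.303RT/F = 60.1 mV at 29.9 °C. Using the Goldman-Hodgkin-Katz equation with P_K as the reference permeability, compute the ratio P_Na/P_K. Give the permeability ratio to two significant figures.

14

Let α = P_Na/P_K. GHK: Vm = 60.1·log₁₀[(Kₒ + α·Naₒ)/(Kᵢ + α·Naᵢ)].
10^(Vm/60.1) = 10^(57.0/60.1) = 8.8801
So 8.8801·(Kᵢ + α·Naᵢ) = Kₒ + α·Naₒ → α = (8.8801·116.0 − 9.31) / (130.0 − 8.8801·6.37)
α = (1030 − 9.31) / (130.0 − 56.57) = 1021/73.43 = 13.9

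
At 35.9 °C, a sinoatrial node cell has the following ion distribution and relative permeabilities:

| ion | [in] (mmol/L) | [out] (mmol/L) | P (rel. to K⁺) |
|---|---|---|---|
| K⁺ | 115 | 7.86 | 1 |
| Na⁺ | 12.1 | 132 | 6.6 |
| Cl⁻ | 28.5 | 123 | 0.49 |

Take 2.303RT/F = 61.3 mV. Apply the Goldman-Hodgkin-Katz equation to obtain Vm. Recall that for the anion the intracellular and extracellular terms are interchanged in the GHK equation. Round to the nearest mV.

Vm = 61.3 · log₁₀[(Σ P·[cation]ₒ + Σ P·[anion]ᵢ) / (Σ P·[cation]ᵢ + Σ P·[anion]ₒ)]
Numerator = 1×7.86 + 6.6×132 + 0.49×28.5 = 893
Denominator = 1×115 + 6.6×12.1 + 0.49×123 = 255.1
Vm = 61.3 · log₁₀(3.5003) = 61.3 × (0.5441) = 33.35 mV

33 mV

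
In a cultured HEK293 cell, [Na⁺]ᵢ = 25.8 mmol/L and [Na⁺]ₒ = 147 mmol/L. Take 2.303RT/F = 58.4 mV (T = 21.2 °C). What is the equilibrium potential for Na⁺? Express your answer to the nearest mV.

44 mV

E = (58.4/z) · log₁₀([Na⁺]_out/[Na⁺]_in) with z = +1.
= (58.4/1) · log₁₀(147/25.8) = 58.40 · log₁₀(5.698)
= 58.40 · (0.7557) = 44.13 mV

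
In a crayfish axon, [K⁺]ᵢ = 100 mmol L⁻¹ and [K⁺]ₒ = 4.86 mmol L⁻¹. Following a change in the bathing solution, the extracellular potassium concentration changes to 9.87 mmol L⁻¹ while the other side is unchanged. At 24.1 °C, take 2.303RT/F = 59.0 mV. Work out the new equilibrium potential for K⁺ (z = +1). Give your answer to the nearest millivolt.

After the shift: [K⁺]_out = 9.87, [K⁺]_in = 100 mmol L⁻¹.
E_new = (59.0/1)·log₁₀(9.87/100) = 59.00 · (-1.0057) = -59.34 mV

-59 mV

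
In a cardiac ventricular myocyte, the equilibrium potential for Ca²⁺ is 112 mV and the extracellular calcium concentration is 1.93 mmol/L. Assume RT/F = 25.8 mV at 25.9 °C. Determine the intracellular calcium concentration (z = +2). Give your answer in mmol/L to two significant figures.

0.00033 mmol/L

Nernst: E = (25.8/2) · ln([out]/[in]), so ln([out]/[in]) = 112.0 × 2 / 25.8 = 8.6822.
[out]/[in] = e^(8.6822) = 5897.
[in] = 1.93 / 5897 = 0.0003273 mmol/L.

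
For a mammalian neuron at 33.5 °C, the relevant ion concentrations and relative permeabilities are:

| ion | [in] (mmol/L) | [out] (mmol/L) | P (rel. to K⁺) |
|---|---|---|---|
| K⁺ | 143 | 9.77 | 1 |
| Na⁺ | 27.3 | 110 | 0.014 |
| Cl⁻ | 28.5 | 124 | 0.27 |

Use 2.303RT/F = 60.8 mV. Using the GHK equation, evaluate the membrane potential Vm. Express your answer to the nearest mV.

-59 mV

Vm = 60.8 · log₁₀[(Σ P·[cation]ₒ + Σ P·[anion]ᵢ) / (Σ P·[cation]ᵢ + Σ P·[anion]ₒ)]
Numerator = 1×9.77 + 0.014×110 + 0.27×28.5 = 19
Denominator = 1×143 + 0.014×27.3 + 0.27×124 = 176.9
Vm = 60.8 · log₁₀(0.10746) = 60.8 × (-0.9688) = -58.90 mV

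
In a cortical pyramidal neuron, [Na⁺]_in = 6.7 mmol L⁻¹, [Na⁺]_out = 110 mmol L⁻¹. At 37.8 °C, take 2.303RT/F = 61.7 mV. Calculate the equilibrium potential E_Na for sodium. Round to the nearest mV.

75 mV

E = (61.7/z) · log₁₀([Na⁺]_out/[Na⁺]_in) with z = +1.
= (61.7/1) · log₁₀(110/6.7) = 61.70 · log₁₀(16.42)
= 61.70 · (1.2153) = 74.99 mV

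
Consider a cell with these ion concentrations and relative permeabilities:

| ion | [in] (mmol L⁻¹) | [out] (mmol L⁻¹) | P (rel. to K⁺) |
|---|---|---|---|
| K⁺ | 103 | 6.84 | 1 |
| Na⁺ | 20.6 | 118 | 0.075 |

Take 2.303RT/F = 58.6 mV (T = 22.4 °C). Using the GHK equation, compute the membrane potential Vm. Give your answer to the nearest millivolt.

-48 mV

Vm = 58.6 · log₁₀[(Σ P·[cation]ₒ + Σ P·[anion]ᵢ) / (Σ P·[cation]ᵢ + Σ P·[anion]ₒ)]
Numerator = 1×6.84 + 0.075×118 = 15.69
Denominator = 1×103 + 0.075×20.6 = 104.5
Vm = 58.6 · log₁₀(0.15008) = 58.6 × (-0.8237) = -48.27 mV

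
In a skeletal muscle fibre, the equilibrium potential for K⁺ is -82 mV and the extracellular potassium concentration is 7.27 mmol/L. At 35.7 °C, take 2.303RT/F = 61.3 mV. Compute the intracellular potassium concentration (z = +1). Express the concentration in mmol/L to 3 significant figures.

Nernst: E = (61.3/1) · log₁₀([out]/[in]), so log₁₀([out]/[in]) = -82.0 × 1 / 61.3 = -1.3377.
[out]/[in] = 10^(-1.3377) = 0.04595.
[in] = 7.27 / 0.04595 = 158.2 mmol/L.

158 mmol/L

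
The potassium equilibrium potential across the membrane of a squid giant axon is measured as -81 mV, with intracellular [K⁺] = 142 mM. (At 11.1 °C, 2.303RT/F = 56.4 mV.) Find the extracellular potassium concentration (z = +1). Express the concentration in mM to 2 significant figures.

5.2 mM

Nernst: E = (56.4/1) · log₁₀([out]/[in]), so log₁₀([out]/[in]) = -81.0 × 1 / 56.4 = -1.4362.
[out]/[in] = 10^(-1.4362) = 0.03663.
[out] = 0.03663 × 142 = 5.201 mM.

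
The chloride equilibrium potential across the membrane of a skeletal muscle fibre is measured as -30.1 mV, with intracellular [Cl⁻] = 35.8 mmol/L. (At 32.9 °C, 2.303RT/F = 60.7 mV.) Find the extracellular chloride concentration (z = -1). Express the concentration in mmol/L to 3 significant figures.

Nernst: E = (60.7/-1) · log₁₀([out]/[in]), so log₁₀([out]/[in]) = -30.1 × -1 / 60.7 = 0.4959.
[out]/[in] = 10^(0.4959) = 3.132.
[out] = 3.132 × 35.8 = 112.1 mmol/L.

112 mmol/L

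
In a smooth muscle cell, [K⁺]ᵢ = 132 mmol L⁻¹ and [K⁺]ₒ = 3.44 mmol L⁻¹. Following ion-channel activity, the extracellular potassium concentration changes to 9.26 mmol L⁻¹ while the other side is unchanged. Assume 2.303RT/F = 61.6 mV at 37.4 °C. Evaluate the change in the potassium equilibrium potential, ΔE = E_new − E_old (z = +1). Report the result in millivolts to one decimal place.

E_old = (61.6/1)·log₁₀(3.44/132) = -97.58 mV
E_new = (61.6/1)·log₁₀(9.26/132) = -71.08 mV
ΔE = -71.08 − (-97.58) = 26.49 mV

26.5 mV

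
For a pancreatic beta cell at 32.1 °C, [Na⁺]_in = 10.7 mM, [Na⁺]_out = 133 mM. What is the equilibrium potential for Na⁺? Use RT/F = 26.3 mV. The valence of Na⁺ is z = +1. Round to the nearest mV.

66 mV

E = (26.3/z) · ln([Na⁺]_out/[Na⁺]_in) with z = +1.
= (26.3/1) · ln(133/10.7) = 26.30 · ln(12.43)
= 26.30 · (2.5201) = 66.28 mV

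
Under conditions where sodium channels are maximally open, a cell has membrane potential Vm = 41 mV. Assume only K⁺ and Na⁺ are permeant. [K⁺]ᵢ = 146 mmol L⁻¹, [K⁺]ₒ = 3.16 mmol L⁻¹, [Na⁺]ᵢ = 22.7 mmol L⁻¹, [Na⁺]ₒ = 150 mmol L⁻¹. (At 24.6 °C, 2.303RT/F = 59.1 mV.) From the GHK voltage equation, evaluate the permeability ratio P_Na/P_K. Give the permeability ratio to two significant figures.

19

Let α = P_Na/P_K. GHK: Vm = 59.1·log₁₀[(Kₒ + α·Naₒ)/(Kᵢ + α·Naᵢ)].
10^(Vm/59.1) = 10^(41.0/59.1) = 4.9401
So 4.9401·(Kᵢ + α·Naᵢ) = Kₒ + α·Naₒ → α = (4.9401·146.0 − 3.16) / (150.0 − 4.9401·22.7)
α = (721.3 − 3.16) / (150.0 − 112.1) = 718.1/37.86 = 18.97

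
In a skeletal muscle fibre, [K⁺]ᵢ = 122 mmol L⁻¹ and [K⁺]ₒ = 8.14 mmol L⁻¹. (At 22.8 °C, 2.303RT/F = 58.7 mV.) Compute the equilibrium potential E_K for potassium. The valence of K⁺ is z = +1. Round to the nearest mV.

E = (58.7/z) · log₁₀([K⁺]_out/[K⁺]_in) with z = +1.
= (58.7/1) · log₁₀(8.14/122) = 58.70 · log₁₀(0.06672)
= 58.70 · (-1.1757) = -69.02 mV

-69 mV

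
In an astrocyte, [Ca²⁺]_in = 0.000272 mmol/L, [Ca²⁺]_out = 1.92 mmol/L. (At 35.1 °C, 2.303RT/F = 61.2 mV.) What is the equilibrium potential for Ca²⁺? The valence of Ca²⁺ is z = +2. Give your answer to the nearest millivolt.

118 mV

E = (61.2/z) · log₁₀([Ca²⁺]_out/[Ca²⁺]_in) with z = +2.
= (61.2/2) · log₁₀(1.92/0.000272) = 30.60 · log₁₀(7059)
= 30.60 · (3.8487) = 117.77 mV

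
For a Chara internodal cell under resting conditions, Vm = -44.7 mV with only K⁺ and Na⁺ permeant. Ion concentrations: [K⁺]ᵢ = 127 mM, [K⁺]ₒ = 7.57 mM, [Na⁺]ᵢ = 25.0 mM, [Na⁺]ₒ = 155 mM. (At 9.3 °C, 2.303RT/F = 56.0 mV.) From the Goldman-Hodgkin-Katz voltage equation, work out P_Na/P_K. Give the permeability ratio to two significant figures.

Let α = P_Na/P_K. GHK: Vm = 56.0·log₁₀[(Kₒ + α·Naₒ)/(Kᵢ + α·Naᵢ)].
10^(Vm/56.0) = 10^(-44.7/56.0) = 0.15914
So 0.15914·(Kᵢ + α·Naᵢ) = Kₒ + α·Naₒ → α = (0.15914·127.0 − 7.57) / (155.0 − 0.15914·25.0)
α = (20.21 − 7.57) / (155.0 − 3.979) = 12.64/151 = 0.0837

0.084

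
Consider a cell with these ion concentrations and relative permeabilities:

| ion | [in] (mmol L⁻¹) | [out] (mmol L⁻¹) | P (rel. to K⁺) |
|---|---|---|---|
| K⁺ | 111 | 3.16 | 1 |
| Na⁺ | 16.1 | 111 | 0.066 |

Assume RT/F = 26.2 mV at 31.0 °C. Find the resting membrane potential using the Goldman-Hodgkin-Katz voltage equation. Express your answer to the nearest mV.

-62 mV

Vm = 26.2 · ln[(Σ P·[cation]ₒ + Σ P·[anion]ᵢ) / (Σ P·[cation]ᵢ + Σ P·[anion]ₒ)]
Numerator = 1×3.16 + 0.066×111 = 10.49
Denominator = 1×111 + 0.066×16.1 = 112.1
Vm = 26.2 · ln(0.093573) = 26.2 × (-2.3690) = -62.07 mV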